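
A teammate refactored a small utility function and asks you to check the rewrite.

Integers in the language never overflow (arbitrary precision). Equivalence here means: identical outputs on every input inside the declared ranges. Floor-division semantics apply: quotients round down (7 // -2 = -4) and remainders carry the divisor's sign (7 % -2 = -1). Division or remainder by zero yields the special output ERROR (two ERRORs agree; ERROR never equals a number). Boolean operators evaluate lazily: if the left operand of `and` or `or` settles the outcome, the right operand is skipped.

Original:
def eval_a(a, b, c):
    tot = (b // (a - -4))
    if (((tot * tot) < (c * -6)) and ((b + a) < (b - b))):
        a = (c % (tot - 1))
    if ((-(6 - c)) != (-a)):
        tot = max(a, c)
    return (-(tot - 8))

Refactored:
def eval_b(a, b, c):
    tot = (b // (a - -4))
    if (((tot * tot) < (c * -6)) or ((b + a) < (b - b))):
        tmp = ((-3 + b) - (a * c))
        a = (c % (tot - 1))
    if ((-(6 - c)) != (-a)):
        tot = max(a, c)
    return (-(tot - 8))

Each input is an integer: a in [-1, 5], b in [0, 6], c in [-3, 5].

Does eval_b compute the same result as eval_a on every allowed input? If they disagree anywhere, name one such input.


Not equivalent: a=-1, b=1, c=-3 separates them (9 vs 8).
eval_a: tot = 0; (((tot * tot) < (c * -6)) and ((b + a) < (b - b))) -> false; ((-(6 - c)) != (-a)) -> true; tot = -1; return 9
eval_b: tot = 0; (((tot * tot) < (c * -6)) or ((b + a) < (b - b))) -> true; tmp = -5; a = 0; ((-(6 - c)) != (-a)) -> true; tot = 0; return 8
verdict: not equivalent; witness: a=-1, b=1, c=-3


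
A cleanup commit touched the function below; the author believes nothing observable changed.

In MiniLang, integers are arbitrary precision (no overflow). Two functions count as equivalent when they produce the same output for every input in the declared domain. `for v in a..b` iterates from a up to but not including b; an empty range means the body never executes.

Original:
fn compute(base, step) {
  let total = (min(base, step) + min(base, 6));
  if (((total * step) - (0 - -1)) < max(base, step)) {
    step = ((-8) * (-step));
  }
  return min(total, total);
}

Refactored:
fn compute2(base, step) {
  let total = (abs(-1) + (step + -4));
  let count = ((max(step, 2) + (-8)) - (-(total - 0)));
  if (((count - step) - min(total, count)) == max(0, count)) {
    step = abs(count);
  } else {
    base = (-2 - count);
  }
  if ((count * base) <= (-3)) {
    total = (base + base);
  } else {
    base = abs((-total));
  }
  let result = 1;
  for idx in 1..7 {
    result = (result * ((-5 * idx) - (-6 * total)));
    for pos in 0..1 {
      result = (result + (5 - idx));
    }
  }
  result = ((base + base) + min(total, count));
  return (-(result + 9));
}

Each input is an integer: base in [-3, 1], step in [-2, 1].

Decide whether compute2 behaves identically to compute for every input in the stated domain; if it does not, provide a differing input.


Consider the input base=-3, step=-2.
compute: total = -6; (((total * step) - (0 - -1)) < max(base, step)) -> false; return -6
compute2: total = -5; count = -11; (((count - step) - min(total, count)) == max(0, count)) -> false; base = 9; ((count * base) <= (-3)) -> true; total = 18; result = 1; [idx=1]; result = 103; [pos=0]; result = 107; [idx=2]; result = 10486; [pos=0]; result = 10489; [idx=3]; result = 975477; [pos=0]; result = 975479; [idx=4]; result = 85842152; [pos=0]; result = 85842153; [idx=5]; result = 7124898699; [pos=0]; result = 7124898699; [idx=6]; result = 555742098522; [pos=0]; result = 555742098521; result = 7; return -16
-6 != -16, so the rewrite changes behavior.
verdict: not equivalent; witness: base=-3, step=-2


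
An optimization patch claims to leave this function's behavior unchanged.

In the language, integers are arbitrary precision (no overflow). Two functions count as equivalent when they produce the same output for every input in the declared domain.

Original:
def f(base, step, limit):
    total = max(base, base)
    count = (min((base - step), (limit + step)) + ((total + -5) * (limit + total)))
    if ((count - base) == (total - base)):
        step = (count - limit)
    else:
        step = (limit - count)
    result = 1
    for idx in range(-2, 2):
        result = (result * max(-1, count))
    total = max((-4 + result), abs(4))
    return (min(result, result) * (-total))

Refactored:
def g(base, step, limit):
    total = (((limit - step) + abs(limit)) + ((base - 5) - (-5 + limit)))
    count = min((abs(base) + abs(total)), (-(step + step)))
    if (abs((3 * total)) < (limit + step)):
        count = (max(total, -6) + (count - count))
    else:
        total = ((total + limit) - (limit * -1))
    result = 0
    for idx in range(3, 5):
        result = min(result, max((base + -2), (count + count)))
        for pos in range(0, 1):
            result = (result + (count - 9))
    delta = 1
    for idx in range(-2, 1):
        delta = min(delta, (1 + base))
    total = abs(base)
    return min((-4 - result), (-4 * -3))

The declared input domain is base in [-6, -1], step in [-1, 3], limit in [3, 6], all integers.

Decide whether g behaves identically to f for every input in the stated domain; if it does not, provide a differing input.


Take base=-6, step=-1, limit=3.
f: total=-6, then count=28, then ((count - base) == (total - base)) is false, then step=-25, then result=1, then (idx=-2), then result=28, then (idx=-1), then result=784, then (idx=0), then result=21952, then (idx=1), then result=614656, then total=614652, then returns -377799539712
g: total=-2, then count=2, then (abs((3 * total)) < (limit + step)) is false, then total=4, then result=0, then (idx=3), then result=0, then (pos=0), then result=-7, then (idx=4), then result=-7, then (pos=0), then result=-14, then delta=1, then (idx=-2), then delta=-5, then (idx=-1), then delta=-5, then (idx=0), then delta=-5, then total=6, then returns 10
-377799539712 against 10: the behavior changed.
verdict: not equivalent; witness: base=-6, step=-1, limit=3


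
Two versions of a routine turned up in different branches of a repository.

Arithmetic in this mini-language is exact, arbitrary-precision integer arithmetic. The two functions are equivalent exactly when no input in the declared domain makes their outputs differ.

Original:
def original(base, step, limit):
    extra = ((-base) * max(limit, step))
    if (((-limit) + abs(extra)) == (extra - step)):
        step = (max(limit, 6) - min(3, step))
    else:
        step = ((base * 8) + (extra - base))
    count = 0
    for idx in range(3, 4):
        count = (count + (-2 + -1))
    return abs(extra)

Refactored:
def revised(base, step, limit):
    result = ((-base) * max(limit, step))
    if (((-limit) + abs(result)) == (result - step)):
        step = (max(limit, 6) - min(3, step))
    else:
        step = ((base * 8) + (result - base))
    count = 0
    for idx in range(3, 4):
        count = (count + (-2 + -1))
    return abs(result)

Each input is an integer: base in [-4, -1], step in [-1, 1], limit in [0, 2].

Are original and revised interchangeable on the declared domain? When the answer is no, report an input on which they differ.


Equivalent — the differences include local variable names differ, yet no declared input distinguishes the two.
One worked example (base=-1, step=-1, limit=0) — original: extra=0, then (((-limit) + abs(extra)) == (extra - step)) is false, then step=-7, then count=0, then (idx=3), then count=-3, then returns 0; revised: result=0, then (((-limit) + abs(result)) == (result - step)) is false, then step=-7, then count=0, then (idx=3), then count=-3, then returns 0; agreement on 0.
Across all 36 domain points the two functions coincide.
verdict: equivalent


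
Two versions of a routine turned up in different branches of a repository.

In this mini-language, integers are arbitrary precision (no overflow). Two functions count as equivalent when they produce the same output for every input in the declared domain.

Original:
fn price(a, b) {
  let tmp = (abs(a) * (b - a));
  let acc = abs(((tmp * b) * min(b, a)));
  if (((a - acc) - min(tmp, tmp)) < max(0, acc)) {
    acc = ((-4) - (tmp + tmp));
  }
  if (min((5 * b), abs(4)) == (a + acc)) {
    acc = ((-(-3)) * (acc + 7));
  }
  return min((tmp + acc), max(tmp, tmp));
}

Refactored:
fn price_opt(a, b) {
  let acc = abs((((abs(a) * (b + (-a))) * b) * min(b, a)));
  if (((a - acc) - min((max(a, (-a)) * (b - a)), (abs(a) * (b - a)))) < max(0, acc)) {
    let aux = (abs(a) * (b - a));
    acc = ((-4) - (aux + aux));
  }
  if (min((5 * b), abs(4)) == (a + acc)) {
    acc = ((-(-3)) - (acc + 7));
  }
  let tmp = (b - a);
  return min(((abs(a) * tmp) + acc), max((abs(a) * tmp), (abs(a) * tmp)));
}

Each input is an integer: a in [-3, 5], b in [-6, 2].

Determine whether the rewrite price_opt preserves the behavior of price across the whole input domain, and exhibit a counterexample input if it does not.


Run the pair on a=0, b=0.
price: tmp=0, then acc=0, then (((a - acc) - min(tmp, tmp)) < max(0, acc)) is false, then (min((5 * b), abs(4)) == (a + acc)) is true, then acc=21, then returns 0
price_opt: acc=0, then (((a - acc) - min((max(a, (-a)) * (b - a)), (abs(a) * (b - a)))) < max(0, acc)) is false, then (min((5 * b), abs(4)) == (a + acc)) is true, then acc=-4, then tmp=0, then returns -4
0 and -4 differ, so these are not the same function on this domain.
verdict: not equivalent; witness: a=0, b=0


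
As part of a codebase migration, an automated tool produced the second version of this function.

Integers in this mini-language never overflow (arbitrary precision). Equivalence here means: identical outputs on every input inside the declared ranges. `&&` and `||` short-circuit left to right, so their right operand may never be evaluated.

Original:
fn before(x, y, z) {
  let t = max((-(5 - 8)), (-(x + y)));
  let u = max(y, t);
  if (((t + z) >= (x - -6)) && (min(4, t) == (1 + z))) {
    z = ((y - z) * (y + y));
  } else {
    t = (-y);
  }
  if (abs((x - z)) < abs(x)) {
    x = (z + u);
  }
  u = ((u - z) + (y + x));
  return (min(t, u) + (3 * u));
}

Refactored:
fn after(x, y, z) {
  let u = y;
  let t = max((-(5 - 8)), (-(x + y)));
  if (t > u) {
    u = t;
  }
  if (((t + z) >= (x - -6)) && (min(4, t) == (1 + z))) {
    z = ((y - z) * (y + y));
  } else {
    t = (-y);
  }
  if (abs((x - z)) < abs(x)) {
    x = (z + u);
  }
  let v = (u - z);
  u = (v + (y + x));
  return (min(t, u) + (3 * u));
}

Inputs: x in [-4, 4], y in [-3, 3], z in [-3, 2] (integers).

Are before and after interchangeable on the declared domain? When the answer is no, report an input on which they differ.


Side by side, the visible changes include: min/max/abs usage differs; and local variable names differ; and comparison usage differs; and branching structure differs; and statement counts differ.
One worked example (x=0, y=-1, z=-1) — before: t=3, then u=3, then (((t + z) >= (x - -6)) && (min(4, t) == (1 + z))) is false, then t=1, then (abs((x - z)) < abs(x)) is false, then u=3, then returns 10; after: u=-1, then t=3, then (t > u) is true, then u=3, then (((t + z) >= (x - -6)) && (min(4, t) == (1 + z))) is false, then t=1, then (abs((x - z)) < abs(x)) is false, then v=4, then u=3, then returns 10; agreement on 10.
Sweeping the whole domain (378 inputs) finds no disagreement.
verdict: equivalent


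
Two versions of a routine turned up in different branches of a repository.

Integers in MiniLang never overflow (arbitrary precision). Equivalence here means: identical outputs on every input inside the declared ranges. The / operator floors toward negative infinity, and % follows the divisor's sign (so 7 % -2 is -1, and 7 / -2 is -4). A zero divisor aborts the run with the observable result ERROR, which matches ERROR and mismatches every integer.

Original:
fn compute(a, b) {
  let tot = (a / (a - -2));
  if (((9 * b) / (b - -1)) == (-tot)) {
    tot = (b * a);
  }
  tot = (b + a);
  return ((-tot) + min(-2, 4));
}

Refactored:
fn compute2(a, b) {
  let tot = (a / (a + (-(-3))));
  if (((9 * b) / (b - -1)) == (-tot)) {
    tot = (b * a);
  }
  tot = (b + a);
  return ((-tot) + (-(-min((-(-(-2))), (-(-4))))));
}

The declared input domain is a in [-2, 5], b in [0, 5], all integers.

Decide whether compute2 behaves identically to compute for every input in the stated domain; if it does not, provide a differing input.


These are not equivalent — on a=-2, b=0 the outputs split (ERROR vs 0).
compute: a zero divisor aborts: ERROR
compute2: tot=-2, then (((9 * b) / (b - -1)) == (-tot)) is false, then tot=-2, then returns 0
verdict: not equivalent; witness: a=-2, b=0


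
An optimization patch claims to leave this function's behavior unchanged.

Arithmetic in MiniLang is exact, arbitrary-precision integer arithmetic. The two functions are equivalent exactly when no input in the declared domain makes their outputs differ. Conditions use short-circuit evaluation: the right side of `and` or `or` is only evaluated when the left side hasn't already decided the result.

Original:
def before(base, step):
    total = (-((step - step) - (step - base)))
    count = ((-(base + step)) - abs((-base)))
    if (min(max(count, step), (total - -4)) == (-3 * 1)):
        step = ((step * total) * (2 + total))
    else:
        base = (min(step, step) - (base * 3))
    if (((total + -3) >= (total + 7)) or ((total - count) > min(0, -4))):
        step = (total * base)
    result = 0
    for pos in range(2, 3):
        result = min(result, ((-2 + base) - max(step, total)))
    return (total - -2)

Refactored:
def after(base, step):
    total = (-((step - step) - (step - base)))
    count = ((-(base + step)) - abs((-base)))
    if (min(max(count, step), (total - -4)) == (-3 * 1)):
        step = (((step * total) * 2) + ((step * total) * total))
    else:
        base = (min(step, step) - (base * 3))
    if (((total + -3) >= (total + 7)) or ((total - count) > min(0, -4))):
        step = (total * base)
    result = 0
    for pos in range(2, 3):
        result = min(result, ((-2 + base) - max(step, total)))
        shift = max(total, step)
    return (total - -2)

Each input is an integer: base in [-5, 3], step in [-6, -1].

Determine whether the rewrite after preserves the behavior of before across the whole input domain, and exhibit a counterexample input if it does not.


Comparing the listings, the differences include: statement counts differ; also local variable names differ; also min/max/abs usage differs; also arithmetic usage differs.
Tracing base=3, step=-2: before: total=-5, then count=-4, then (min(max(count, step), (total - -4)) == (-3 * 1)) is false, then base=-11, then (((total + -3) >= (total + 7)) or ((total - count) > min(0, -4))) is true, then step=55, then result=0, then (pos=2), then result=-68, then returns -3 | after: total=-5, then count=-4, then (min(max(count, step), (total - -4)) == (-3 * 1)) is false, then base=-11, then (((total + -3) >= (total + 7)) or ((total - count) > min(0, -4))) is true, then step=55, then result=0, then (pos=2), then result=-68, then shift=55, then returns -3 — matching result -3.
Every one of the 54 inputs gives matching results.
verdict: equivalent


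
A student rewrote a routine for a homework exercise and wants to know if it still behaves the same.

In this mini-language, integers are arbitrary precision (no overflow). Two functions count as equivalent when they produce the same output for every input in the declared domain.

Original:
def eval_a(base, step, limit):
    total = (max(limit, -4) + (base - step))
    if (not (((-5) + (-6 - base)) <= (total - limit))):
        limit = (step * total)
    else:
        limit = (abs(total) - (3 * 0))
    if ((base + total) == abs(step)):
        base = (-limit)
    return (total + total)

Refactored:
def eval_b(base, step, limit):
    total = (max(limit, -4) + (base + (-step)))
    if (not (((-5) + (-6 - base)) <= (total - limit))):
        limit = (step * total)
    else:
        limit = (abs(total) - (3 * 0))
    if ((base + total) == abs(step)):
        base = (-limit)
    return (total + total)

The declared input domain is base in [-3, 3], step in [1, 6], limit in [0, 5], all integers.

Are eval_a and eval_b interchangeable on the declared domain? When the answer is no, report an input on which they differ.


Equivalent — the differences include arithmetic usage differs, yet no declared input distinguishes the two.
Tracing base=0, step=6, limit=3: eval_a: total := -3 | (not (((-5) + (-6 - base)) <= (total - limit))): false | limit := 3 | ((base + total) == abs(step)): false | result -6 | eval_b: total := -3 | (not (((-5) + (-6 - base)) <= (total - limit))): false | limit := 3 | ((base + total) == abs(step)): false | result -6 — matching result -6.
Every one of the 252 inputs gives matching results.
verdict: equivalent


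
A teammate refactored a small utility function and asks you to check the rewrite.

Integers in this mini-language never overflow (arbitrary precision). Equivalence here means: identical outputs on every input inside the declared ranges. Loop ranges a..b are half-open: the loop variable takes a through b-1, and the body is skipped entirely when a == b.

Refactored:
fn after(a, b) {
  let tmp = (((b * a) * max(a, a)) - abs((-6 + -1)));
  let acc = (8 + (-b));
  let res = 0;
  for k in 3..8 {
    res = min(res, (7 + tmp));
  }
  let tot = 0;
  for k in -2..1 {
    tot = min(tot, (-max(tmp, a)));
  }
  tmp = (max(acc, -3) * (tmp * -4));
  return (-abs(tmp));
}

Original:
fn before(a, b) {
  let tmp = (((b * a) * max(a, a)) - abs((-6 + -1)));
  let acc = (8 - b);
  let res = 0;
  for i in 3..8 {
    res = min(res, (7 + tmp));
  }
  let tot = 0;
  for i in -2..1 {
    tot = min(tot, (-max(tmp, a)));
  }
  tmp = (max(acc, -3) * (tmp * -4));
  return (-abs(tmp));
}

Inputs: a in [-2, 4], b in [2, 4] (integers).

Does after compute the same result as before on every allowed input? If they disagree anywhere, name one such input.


Reading the diff, among the changes: arithmetic usage differs; also local variable names differ.
Spot check at a=0, b=2 — before: tmp := -7 | acc := 6 | res := 0 | iter i=3: | res := 0 | iter i=4: | res := 0 | iter i=5: | res := 0 | iter i=6: | res := 0 | iter i=7: | res := 0 | tot := 0 | iter i=-2: | tot := 0 | iter i=-1: | tot := 0 | iter i=0: | tot := 0 | tmp := 168 | result -168. after: tmp := -7 | acc := 6 | res := 0 | iter k=3: | res := 0 | iter k=4: | res := 0 | iter k=5: | res := 0 | iter k=6: | res := 0 | iter k=7: | res := 0 | tot := 0 | iter k=-2: | tot := 0 | iter k=-1: | tot := 0 | iter k=0: | tot := 0 | tmp := 168 | result -168. Both give -168.
Every one of the 21 inputs gives matching results.
verdict: equivalent


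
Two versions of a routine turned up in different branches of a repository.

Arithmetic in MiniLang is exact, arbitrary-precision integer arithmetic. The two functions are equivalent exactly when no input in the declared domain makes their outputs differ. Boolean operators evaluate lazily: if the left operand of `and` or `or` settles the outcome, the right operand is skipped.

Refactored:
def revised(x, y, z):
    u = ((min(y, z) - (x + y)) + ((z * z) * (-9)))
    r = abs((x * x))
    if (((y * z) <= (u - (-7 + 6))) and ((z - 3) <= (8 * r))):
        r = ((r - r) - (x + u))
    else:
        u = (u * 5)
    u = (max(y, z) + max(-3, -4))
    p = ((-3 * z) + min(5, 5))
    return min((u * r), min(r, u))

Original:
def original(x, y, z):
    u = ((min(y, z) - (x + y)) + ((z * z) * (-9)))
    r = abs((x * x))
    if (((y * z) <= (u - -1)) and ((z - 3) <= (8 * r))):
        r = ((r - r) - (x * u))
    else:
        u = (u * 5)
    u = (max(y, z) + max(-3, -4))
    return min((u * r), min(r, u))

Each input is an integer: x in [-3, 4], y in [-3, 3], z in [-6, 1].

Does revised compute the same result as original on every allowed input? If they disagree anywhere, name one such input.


The rewrite breaks on x=-3, y=-3, z=0, where the results are -27 and -3.
original: u = 3; r = 9; (((y * z) <= (u - -1)) and ((z - 3) <= (8 * r))) -> true; r = 9; u = -3; return -27
revised: u = 3; r = 9; (((y * z) <= (u - (-7 + 6))) and ((z - 3) <= (8 * r))) -> true; r = 0; u = -3; p = 5; return -3
verdict: not equivalent; witness: x=-3, y=-3, z=0


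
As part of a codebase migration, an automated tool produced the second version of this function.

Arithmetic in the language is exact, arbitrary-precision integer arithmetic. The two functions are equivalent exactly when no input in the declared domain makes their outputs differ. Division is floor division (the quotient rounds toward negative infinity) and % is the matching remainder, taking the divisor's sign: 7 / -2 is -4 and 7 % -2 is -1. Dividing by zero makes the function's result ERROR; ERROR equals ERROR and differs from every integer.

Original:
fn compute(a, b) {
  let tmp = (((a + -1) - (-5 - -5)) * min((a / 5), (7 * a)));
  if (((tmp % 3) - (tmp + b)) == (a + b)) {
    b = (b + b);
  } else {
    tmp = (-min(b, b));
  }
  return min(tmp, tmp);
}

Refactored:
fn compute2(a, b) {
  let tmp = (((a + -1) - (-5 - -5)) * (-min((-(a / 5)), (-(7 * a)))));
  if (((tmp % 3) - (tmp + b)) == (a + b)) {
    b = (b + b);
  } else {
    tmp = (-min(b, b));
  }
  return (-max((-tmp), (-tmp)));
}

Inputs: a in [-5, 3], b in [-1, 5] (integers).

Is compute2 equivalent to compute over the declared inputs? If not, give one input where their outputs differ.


Not equivalent: a=-3, b=0 separates them (0 vs 4).
compute: tmp := 84 | (((tmp % 3) - (tmp + b)) == (a + b)): false | tmp := 0 | result 0
compute2: tmp := 4 | (((tmp % 3) - (tmp + b)) == (a + b)): true | b := 0 | result 4
verdict: not equivalent; witness: a=-3, b=0


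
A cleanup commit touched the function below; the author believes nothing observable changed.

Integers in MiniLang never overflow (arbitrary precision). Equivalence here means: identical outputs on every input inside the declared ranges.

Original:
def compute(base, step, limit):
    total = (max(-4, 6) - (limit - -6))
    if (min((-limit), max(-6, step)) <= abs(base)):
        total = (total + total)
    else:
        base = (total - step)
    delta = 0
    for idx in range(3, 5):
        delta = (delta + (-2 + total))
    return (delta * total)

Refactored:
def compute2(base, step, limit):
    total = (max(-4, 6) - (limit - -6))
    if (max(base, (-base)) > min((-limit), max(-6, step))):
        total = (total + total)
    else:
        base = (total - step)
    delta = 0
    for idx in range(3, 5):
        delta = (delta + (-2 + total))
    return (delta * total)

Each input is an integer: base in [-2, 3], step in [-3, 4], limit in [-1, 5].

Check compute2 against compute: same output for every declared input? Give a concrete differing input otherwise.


Take base=-1, step=1, limit=-1.
compute: total = 1; (min((-limit), max(-6, step)) <= abs(base)) -> true; total = 2; delta = 0; [idx=3]; delta = 0; [idx=4]; delta = 0; return 0
compute2: total = 1; (max(base, (-base)) > min((-limit), max(-6, step))) -> false; base = 0; delta = 0; [idx=3]; delta = -1; [idx=4]; delta = -2; return -2
0 vs -2 — the two versions disagree here.
verdict: not equivalent; witness: base=-1, step=1, limit=-1


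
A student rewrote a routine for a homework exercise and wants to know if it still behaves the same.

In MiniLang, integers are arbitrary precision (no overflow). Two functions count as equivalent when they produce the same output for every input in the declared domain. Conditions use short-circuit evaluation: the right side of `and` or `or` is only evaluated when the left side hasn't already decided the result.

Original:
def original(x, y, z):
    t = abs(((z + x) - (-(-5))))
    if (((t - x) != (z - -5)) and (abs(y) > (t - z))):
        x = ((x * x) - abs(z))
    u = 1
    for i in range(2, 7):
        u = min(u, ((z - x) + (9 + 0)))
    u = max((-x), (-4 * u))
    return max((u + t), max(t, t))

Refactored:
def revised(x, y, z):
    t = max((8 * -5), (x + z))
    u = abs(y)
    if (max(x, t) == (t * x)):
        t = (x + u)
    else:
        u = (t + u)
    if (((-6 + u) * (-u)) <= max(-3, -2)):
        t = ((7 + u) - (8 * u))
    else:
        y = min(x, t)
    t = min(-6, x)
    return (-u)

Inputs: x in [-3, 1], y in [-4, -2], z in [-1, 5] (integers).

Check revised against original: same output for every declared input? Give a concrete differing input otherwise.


Try x=-3, y=-4, z=-1.
original: t = 9; (((t - x) != (z - -5)) and (abs(y) > (t - z))) -> false; u = 1; [i=2]; u = 1; [i=3]; u = 1; [i=4]; u = 1; [i=5]; u = 1; [i=6]; u = 1; u = 3; return 12
revised: t = -4; u = 4; (max(x, t) == (t * x)) -> false; u = 0; (((-6 + u) * (-u)) <= max(-3, -2)) -> false; y = -4; t = -6; return 0
12 and 0 differ, so these are not the same function on this domain.
verdict: not equivalent; witness: x=-3, y=-4, z=-1


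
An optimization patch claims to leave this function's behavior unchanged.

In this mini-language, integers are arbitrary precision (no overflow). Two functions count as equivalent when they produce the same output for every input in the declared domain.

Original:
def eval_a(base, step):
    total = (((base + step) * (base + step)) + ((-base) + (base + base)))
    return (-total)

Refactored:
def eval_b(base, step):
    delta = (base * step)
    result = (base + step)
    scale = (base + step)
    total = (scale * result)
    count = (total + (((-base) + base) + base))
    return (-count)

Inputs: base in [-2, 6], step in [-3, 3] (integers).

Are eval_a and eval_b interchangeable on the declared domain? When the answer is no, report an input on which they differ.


The two are interchangeable: statement counts differ, local variable names differ, arithmetic usage differs, and every declared input agrees.
As a probe, take base=5, step=2: eval_a runs total := 54 | result -54; eval_b runs delta := 10 | result := 7 | scale := 7 | total := 49 | count := 54 | result -54; both end at -54.
Checked all 63 inputs in the declared domain: the outputs agree on every one.
verdict: equivalent


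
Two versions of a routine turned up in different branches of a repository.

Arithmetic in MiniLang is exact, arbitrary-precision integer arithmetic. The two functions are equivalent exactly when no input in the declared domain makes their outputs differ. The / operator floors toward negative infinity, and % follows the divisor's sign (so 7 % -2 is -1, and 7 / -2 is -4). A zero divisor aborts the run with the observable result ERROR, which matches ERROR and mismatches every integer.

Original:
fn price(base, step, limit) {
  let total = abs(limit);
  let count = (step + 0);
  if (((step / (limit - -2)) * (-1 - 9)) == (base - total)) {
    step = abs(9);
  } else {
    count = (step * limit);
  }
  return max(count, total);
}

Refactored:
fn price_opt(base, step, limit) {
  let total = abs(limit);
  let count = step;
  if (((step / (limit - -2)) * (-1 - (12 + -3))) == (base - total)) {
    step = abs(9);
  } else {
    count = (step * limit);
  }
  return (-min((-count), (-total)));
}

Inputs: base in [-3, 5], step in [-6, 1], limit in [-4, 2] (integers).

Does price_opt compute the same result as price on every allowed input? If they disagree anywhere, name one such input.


The two are interchangeable: constant usage differs, min/max/abs usage differs, and every declared input agrees.
One worked example (base=1, step=-4, limit=0) — price: total = 0; count = -4; (((step / (limit - -2)) * (-1 - 9)) == (base - total)) -> false; count = 0; return 0; price_opt: total = 0; count = -4; (((step / (limit - -2)) * (-1 - (12 + -3))) == (base - total)) -> false; count = 0; return 0; agreement on 0.
Checked all 504 inputs in the declared domain: the outputs agree on every one.
verdict: equivalent


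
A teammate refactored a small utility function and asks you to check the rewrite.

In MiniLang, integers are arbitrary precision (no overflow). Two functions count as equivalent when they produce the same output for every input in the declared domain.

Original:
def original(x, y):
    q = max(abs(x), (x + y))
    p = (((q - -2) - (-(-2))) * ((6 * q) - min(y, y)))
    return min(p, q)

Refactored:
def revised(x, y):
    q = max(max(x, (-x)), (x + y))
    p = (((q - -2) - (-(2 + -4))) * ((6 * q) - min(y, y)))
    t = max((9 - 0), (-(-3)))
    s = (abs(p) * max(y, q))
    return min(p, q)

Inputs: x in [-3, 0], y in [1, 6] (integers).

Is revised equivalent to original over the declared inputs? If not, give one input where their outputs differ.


The two versions differ — the changes include local variable names differ, plus arithmetic usage differs, plus min/max/abs usage differs, plus statement counts differ, plus constant usage differs.
Spot check at x=-2, y=3 — original: q becomes 2; next p becomes 18; next final value 2. revised: q becomes 2; next p becomes 18; next t becomes 9; next s becomes 54; next final value 2. Both give 2.
An exhaustive pass over the 24 declared inputs shows identical outputs.
verdict: equivalent


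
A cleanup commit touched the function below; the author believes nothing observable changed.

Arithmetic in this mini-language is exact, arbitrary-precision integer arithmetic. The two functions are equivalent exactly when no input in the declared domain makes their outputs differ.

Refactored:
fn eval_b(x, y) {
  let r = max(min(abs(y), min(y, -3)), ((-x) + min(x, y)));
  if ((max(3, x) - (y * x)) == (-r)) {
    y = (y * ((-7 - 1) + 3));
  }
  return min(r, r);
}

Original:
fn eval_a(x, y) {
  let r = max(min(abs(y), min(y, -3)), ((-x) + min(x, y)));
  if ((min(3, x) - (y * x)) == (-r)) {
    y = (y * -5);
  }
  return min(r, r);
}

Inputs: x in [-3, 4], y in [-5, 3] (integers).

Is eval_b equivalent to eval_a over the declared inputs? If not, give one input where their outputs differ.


The one real change (`min(3, x)` became `max(3, x)`) has no effect anywhere in the declared ranges; all 72 inputs agree.
verdict: equivalent


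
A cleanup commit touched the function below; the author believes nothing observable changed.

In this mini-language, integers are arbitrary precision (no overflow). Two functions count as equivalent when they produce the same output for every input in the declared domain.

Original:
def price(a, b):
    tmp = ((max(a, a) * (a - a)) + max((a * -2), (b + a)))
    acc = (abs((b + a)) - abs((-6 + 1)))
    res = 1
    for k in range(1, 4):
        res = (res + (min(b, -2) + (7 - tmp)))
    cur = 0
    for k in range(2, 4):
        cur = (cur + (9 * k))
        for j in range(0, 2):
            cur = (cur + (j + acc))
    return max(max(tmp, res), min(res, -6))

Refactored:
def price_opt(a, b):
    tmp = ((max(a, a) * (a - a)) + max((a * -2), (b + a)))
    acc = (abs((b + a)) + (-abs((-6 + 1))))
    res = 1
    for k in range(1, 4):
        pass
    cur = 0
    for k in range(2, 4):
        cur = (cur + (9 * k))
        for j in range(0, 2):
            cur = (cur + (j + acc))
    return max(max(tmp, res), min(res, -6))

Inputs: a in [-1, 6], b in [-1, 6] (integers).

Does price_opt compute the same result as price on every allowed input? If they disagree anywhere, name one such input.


The rewrite breaks on a=-1, b=-1, where the results are 10 and 2.
price: tmp=2, then acc=-3, then res=1, then (k=1), then res=4, then (k=2), then res=7, then (k=3), then res=10, then cur=0, then (k=2), then cur=18, then (j=0), then cur=15, then (j=1), then cur=13, then (k=3), then cur=40, then (j=0), then cur=37, then (j=1), then cur=35, then returns 10
price_opt: tmp=2, then acc=-3, then res=1, then (k=1), then (k=2), then (k=3), then cur=0, then (k=2), then cur=18, then (j=0), then cur=15, then (j=1), then cur=13, then (k=3), then cur=40, then (j=0), then cur=37, then (j=1), then cur=35, then returns 2
verdict: not equivalent; witness: a=-1, b=-1


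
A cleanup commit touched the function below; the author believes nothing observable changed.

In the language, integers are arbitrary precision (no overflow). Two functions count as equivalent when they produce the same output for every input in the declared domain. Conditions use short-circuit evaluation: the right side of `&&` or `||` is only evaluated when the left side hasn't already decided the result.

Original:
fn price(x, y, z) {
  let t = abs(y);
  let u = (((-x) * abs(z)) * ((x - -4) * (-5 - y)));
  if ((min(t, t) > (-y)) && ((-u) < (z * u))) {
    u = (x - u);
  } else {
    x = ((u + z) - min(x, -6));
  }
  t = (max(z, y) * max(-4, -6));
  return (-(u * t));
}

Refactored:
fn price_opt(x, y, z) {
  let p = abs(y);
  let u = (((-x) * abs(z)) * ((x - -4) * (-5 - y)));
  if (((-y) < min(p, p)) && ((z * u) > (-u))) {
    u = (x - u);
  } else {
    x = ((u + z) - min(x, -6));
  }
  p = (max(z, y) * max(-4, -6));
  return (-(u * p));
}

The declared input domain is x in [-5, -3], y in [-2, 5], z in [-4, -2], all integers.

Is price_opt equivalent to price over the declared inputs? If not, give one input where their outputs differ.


This is a faithful refactor — local variable names differ, but the computed results match everywhere.
Tracing x=-3, y=0, z=-2: price: t = 0; u = -30; ((min(t, t) > (-y)) && ((-u) < (z * u))) -> false; x = -26; t = 0; return 0 | price_opt: p = 0; u = -30; (((-y) < min(p, p)) && ((z * u) > (-u))) -> false; x = -26; p = 0; return 0 — matching result 0.
Sweeping the whole domain (72 inputs) finds no disagreement.
verdict: equivalent


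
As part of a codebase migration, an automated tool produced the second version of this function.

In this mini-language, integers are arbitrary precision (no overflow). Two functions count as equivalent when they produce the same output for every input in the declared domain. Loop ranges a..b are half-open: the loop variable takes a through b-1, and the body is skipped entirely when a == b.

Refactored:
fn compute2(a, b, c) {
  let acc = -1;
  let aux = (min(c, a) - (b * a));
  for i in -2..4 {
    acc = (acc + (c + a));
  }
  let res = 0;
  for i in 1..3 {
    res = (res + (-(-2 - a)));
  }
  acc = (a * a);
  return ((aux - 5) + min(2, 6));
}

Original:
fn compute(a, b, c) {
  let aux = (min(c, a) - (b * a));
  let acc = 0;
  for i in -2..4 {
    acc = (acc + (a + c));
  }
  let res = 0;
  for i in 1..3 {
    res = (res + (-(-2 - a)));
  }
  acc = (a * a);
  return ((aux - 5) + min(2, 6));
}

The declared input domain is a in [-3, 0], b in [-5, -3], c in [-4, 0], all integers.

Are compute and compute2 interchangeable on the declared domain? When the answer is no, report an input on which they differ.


Equivalent. The edit looks behavioral (`0` became `-1`), but over these ranges it never changes the outcome.
An exhaustive pass over the 60 declared inputs shows identical outputs.
Tracing a=0, b=-3, c=-4: compute: aux=-4, then acc=0, then (i=-2), then acc=-4, then (i=-1), then acc=-8, then (i=0), then acc=-12, then (i=1), then acc=-16, then (i=2), then acc=-20, then (i=3), then acc=-24, then res=0, then (i=1), then res=2, then (i=2), then res=4, then acc=0, then returns -7 | compute2: acc=-1, then aux=-4, then (i=-2), then acc=-5, then (i=-1), then acc=-9, then (i=0), then acc=-13, then (i=1), then acc=-17, then (i=2), then acc=-21, then (i=3), then acc=-25, then res=0, then (i=1), then res=2, then (i=2), then res=4, then acc=0, then returns -7 — matching result -7.
verdict: equivalent


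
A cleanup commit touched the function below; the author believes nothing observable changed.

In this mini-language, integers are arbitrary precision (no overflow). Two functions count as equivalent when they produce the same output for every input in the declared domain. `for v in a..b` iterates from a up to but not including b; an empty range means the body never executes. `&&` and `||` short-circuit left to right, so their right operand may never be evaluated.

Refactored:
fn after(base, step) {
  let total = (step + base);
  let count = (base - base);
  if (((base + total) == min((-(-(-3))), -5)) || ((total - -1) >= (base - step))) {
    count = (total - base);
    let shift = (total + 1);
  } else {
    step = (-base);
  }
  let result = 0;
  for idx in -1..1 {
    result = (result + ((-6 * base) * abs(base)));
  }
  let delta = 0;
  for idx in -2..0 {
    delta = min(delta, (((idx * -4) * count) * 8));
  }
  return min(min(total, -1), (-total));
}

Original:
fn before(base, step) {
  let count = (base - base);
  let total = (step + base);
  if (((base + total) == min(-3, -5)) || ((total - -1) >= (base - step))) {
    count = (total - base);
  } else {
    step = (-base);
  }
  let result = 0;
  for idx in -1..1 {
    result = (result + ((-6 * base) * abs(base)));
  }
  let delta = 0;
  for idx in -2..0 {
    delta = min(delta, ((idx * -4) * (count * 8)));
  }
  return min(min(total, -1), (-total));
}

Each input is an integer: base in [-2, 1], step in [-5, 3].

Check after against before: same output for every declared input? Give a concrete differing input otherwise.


Equivalent — the differences include constant usage differs; also local variable names differ; also statement counts differ; also arithmetic usage differs, yet no declared input distinguishes the two.
One worked example (base=1, step=-4) — before: count := 0 | total := -3 | (((base + total) == min(-3, -5)) || ((total - -1) >= (base - step))): false | step := -1 | result := 0 | iter idx=-1: | result := -6 | iter idx=0: | result := -12 | delta := 0 | iter idx=-2: | delta := 0 | iter idx=-1: | delta := 0 | result -3; after: total := -3 | count := 0 | (((base + total) == min((-(-(-3))), -5)) || ((total - -1) >= (base - step))): false | step := -1 | result := 0 | iter idx=-1: | result := -6 | iter idx=0: | result := -12 | delta := 0 | iter idx=-2: | delta := 0 | iter idx=-1: | delta := 0 | result -3; agreement on -3.
Across all 36 domain points the two functions coincide.
verdict: equivalent


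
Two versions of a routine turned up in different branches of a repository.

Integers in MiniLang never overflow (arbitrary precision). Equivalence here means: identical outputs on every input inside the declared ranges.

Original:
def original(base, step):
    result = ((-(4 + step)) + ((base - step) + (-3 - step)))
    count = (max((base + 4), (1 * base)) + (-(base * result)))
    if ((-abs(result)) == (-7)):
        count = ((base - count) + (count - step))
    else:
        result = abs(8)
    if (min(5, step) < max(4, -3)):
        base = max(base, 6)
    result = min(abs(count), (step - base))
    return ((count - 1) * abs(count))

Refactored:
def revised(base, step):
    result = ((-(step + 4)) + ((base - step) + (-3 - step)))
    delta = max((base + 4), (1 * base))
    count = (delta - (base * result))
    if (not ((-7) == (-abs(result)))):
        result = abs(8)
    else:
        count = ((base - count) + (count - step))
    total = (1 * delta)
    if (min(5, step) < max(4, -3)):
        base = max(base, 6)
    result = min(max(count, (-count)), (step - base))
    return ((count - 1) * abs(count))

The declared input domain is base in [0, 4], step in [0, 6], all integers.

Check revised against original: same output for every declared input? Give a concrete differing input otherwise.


Changes here: min/max/abs usage differs, plus boolean connective usage differs, plus constant usage differs, plus arithmetic usage differs, plus statement counts differ, plus local variable names differ; the full 35-point sweep finds no disagreement.
verdict: equivalent


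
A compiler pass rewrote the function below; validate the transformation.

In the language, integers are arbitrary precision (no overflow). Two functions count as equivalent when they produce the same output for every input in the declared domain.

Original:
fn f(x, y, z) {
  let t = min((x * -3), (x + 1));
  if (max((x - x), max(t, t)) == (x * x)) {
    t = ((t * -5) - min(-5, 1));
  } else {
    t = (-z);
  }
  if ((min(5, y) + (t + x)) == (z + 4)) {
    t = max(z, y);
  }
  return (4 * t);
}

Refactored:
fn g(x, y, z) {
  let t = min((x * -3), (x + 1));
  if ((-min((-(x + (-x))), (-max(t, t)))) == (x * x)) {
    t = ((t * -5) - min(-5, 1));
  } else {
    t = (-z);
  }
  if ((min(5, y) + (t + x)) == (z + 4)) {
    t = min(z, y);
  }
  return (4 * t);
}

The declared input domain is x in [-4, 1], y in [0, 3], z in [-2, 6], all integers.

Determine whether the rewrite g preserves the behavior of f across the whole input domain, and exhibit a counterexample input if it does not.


Consider the input x=-3, y=3, z=-2.
f: t := -2 | (max((x - x), max(t, t)) == (x * x)): false | t := 2 | ((min(5, y) + (t + x)) == (z + 4)): true | t := 3 | result 12
g: t := -2 | ((-min((-(x + (-x))), (-max(t, t)))) == (x * x)): false | t := 2 | ((min(5, y) + (t + x)) == (z + 4)): true | t := -2 | result -8
12 != -8, so the rewrite changes behavior.
verdict: not equivalent; witness: x=-3, y=3, z=-2
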